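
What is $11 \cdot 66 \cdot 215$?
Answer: $156090$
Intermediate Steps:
$11 \cdot 66 \cdot 215 = 726 \cdot 215 = 156090$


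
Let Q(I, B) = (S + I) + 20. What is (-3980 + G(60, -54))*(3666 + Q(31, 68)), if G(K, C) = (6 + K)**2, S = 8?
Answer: 1400600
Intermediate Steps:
Q(I, B) = 28 + I (Q(I, B) = (8 + I) + 20 = 28 + I)
(-3980 + G(60, -54))*(3666 + Q(31, 68)) = (-3980 + (6 + 60)**2)*(3666 + (28 + 31)) = (-3980 + 66**2)*(3666 + 59) = (-3980 + 4356)*3725 = 376*3725 = 1400600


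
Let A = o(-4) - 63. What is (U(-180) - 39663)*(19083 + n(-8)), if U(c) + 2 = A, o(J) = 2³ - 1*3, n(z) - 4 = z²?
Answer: -760735173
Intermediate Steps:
n(z) = 4 + z²
o(J) = 5 (o(J) = 8 - 3 = 5)
A = -58 (A = 5 - 63 = -58)
U(c) = -60 (U(c) = -2 - 58 = -60)
(U(-180) - 39663)*(19083 + n(-8)) = (-60 - 39663)*(19083 + (4 + (-8)²)) = -39723*(19083 + (4 + 64)) = -39723*(19083 + 68) = -39723*19151 = -760735173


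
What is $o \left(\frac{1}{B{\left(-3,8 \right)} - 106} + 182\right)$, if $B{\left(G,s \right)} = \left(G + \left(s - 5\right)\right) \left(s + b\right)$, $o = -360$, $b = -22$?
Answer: $- \frac{3472380}{53} \approx -65517.0$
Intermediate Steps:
$B{\left(G,s \right)} = \left(-22 + s\right) \left(-5 + G + s\right)$ ($B{\left(G,s \right)} = \left(G + \left(s - 5\right)\right) \left(s - 22\right) = \left(G + \left(s - 5\right)\right) \left(-22 + s\right) = \left(G + \left(-5 + s\right)\right) \left(-22 + s\right) = \left(-5 + G + s\right) \left(-22 + s\right) = \left(-22 + s\right) \left(-5 + G + s\right)$)
$o \left(\frac{1}{B{\left(-3,8 \right)} - 106} + 182\right) = - 360 \left(\frac{1}{\left(110 + 8^{2} - 216 - -66 - 24\right) - 106} + 182\right) = - 360 \left(\frac{1}{\left(110 + 64 - 216 + 66 - 24\right) - 106} + 182\right) = - 360 \left(\frac{1}{0 - 106} + 182\right) = - 360 \left(\frac{1}{-106} + 182\right) = - 360 \left(- \frac{1}{106} + 182\right) = \left(-360\right) \frac{19291}{106} = - \frac{3472380}{53}$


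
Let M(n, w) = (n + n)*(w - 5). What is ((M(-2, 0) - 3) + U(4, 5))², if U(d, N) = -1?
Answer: 256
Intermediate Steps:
M(n, w) = 2*n*(-5 + w) (M(n, w) = (2*n)*(-5 + w) = 2*n*(-5 + w))
((M(-2, 0) - 3) + U(4, 5))² = ((2*(-2)*(-5 + 0) - 3) - 1)² = ((2*(-2)*(-5) - 3) - 1)² = ((20 - 3) - 1)² = (17 - 1)² = 16² = 256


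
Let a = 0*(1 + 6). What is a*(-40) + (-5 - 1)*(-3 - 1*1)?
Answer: 24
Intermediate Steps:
a = 0 (a = 0*7 = 0)
a*(-40) + (-5 - 1)*(-3 - 1*1) = 0*(-40) + (-5 - 1)*(-3 - 1*1) = 0 - 6*(-3 - 1) = 0 - 6*(-4) = 0 + 24 = 24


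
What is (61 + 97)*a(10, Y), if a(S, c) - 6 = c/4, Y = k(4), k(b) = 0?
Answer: 948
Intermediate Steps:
Y = 0
a(S, c) = 6 + c/4
(61 + 97)*a(10, Y) = (61 + 97)*(6 + (¼)*0) = 158*(6 + 0) = 158*6 = 948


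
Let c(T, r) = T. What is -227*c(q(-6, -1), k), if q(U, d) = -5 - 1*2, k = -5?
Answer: 1589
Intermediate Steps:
q(U, d) = -7 (q(U, d) = -5 - 2 = -7)
-227*c(q(-6, -1), k) = -227*(-7) = 1589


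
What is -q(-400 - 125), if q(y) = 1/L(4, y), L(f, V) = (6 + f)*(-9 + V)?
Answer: 1/5340 ≈ 0.00018727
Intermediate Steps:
L(f, V) = (-9 + V)*(6 + f)
q(y) = 1/(-90 + 10*y) (q(y) = 1/(-54 - 9*4 + 6*y + y*4) = 1/(-54 - 36 + 6*y + 4*y) = 1/(-90 + 10*y))
-q(-400 - 125) = -1/(10*(-9 + (-400 - 125))) = -1/(10*(-9 - 525)) = -1/(10*(-534)) = -(-1)/(10*534) = -1*(-1/5340) = 1/5340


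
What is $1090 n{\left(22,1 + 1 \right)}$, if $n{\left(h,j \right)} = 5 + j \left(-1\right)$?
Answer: $3270$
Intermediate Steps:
$n{\left(h,j \right)} = 5 - j$
$1090 n{\left(22,1 + 1 \right)} = 1090 \left(5 - \left(1 + 1\right)\right) = 1090 \left(5 - 2\right) = 1090 \cdot 3 = 3270$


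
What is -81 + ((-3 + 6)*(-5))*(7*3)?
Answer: -396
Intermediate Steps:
-81 + ((-3 + 6)*(-5))*(7*3) = -81 + (3*(-5))*21 = -81 - 15*21 = -81 - 315 = -396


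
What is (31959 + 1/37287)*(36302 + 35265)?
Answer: 85283190131678/37287 ≈ 2.2872e+9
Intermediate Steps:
(31959 + 1/37287)*(36302 + 35265) = (31959 + 1/37287)*71567 = (1191655234/37287)*71567 = 85283190131678/37287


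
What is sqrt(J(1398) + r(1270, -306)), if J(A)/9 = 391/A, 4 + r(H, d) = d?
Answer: I*sqrt(66771742)/466 ≈ 17.535*I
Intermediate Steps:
r(H, d) = -4 + d
J(A) = 3519/A (J(A) = 9*(391/A) = 3519/A)
sqrt(J(1398) + r(1270, -306)) = sqrt(3519/1398 + (-4 - 306)) = sqrt(3519*(1/1398) - 310) = sqrt(1173/466 - 310) = sqrt(-143287/466) = I*sqrt(66771742)/466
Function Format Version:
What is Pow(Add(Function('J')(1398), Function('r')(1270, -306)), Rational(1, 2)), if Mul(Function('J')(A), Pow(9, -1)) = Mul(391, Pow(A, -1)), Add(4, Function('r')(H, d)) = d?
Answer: Mul(Rational(1, 466), I, Pow(66771742, Rational(1, 2))) ≈ Mul(17.535, I)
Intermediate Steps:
Function('r')(H, d) = Add(-4, d)
Function('J')(A) = Mul(3519, Pow(A, -1)) (Function('J')(A) = Mul(9, Mul(391, Pow(A, -1))) = Mul(3519, Pow(A, -1)))
Pow(Add(Function('J')(1398), Function('r')(1270, -306)), Rational(1, 2)) = Pow(Add(Mul(3519, Pow(1398, -1)), Add(-4, -306)), Rational(1, 2)) = Pow(Add(Mul(3519, Rational(1, 1398)), -310), Rational(1, 2)) = Pow(Add(Rational(1173, 466), -310), Rational(1, 2)) = Pow(Rational(-143287, 466), Rational(1, 2)) = Mul(Rational(1, 466), I, Pow(66771742, Rational(1, 2)))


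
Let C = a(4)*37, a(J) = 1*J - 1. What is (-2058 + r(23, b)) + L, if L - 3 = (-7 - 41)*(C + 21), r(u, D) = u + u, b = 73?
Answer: -8345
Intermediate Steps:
r(u, D) = 2*u
a(J) = -1 + J (a(J) = J - 1 = -1 + J)
C = 111 (C = (-1 + 4)*37 = 3*37 = 111)
L = -6333 (L = 3 + (-7 - 41)*(111 + 21) = 3 - 48*132 = 3 - 6336 = -6333)
(-2058 + r(23, b)) + L = (-2058 + 2*23) - 6333 = (-2058 + 46) - 6333 = -2012 - 6333 = -8345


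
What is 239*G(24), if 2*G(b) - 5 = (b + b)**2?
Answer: 551851/2 ≈ 2.7593e+5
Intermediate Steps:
G(b) = 5/2 + 2*b**2 (G(b) = 5/2 + (b + b)**2/2 = 5/2 + (2*b)**2/2 = 5/2 + (4*b**2)/2 = 5/2 + 2*b**2)
239*G(24) = 239*(5/2 + 2*24**2) = 239*(5/2 + 2*576) = 239*(5/2 + 1152) = 239*(2309/2) = 551851/2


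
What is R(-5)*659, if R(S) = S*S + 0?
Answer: 16475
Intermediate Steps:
R(S) = S**2 (R(S) = S**2 + 0 = S**2)
R(-5)*659 = (-5)**2*659 = 25*659 = 16475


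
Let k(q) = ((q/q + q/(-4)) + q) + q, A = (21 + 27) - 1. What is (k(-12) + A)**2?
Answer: 729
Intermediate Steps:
A = 47 (A = 48 - 1 = 47)
k(q) = 1 + 7*q/4 (k(q) = ((1 + q*(-1/4)) + q) + q = ((1 - q/4) + q) + q = (1 + 3*q/4) + q = 1 + 7*q/4)
(k(-12) + A)**2 = ((1 + (7/4)*(-12)) + 47)**2 = ((1 - 21) + 47)**2 = (-20 + 47)**2 = 27**2 = 729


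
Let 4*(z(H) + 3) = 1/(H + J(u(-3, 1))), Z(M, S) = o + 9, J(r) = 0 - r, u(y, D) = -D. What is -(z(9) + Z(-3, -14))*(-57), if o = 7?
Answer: 29697/40 ≈ 742.42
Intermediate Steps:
J(r) = -r
Z(M, S) = 16 (Z(M, S) = 7 + 9 = 16)
z(H) = -3 + 1/(4*(1 + H)) (z(H) = -3 + 1/(4*(H - (-1))) = -3 + 1/(4*(H - 1*(-1))) = -3 + 1/(4*(H + 1)) = -3 + 1/(4*(1 + H)))
-(z(9) + Z(-3, -14))*(-57) = -((-11 - 12*9)/(4*(1 + 9)) + 16)*(-57) = -((¼)*(-11 - 108)/10 + 16)*(-57) = -((¼)*(⅒)*(-119) + 16)*(-57) = -(-119/40 + 16)*(-57) = -521*(-57)/40 = -1*(-29697/40) = 29697/40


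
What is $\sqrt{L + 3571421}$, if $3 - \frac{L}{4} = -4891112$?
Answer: $\sqrt{23135881} \approx 4810.0$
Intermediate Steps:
$L = 19564460$ ($L = 12 - -19564448 = 12 + 19564448 = 19564460$)
$\sqrt{L + 3571421} = \sqrt{19564460 + 3571421} = \sqrt{23135881}$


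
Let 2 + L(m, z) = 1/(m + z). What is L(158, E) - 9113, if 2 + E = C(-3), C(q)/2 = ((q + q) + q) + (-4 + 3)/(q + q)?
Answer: -3782722/415 ≈ -9115.0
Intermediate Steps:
C(q) = -1/q + 6*q (C(q) = 2*(((q + q) + q) + (-4 + 3)/(q + q)) = 2*((2*q + q) - 1/(2*q)) = 2*(3*q - 1/(2*q)) = -1/q + 6*q)
E = -59/3 (E = -2 + (-1/(-3) + 6*(-3)) = -2 + (-1*(-⅓) - 18) = -2 + (⅓ - 18) = -2 - 53/3 = -59/3 ≈ -19.667)
L(m, z) = -2 + 1/(m + z)
L(158, E) - 9113 = (1 - 2*158 - 2*(-59/3))/(158 - 59/3) - 9113 = (1 - 316 + 118/3)/(415/3) - 9113 = (3/415)*(-827/3) - 9113 = -827/415 - 9113 = -3782722/415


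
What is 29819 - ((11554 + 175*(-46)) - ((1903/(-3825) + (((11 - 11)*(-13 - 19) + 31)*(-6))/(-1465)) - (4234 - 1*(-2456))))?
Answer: 21993812836/1120725 ≈ 19625.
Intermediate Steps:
29819 - ((11554 + 175*(-46)) - ((1903/(-3825) + (((11 - 11)*(-13 - 19) + 31)*(-6))/(-1465)) - (4234 - 1*(-2456)))) = 29819 - ((11554 - 8050) - ((1903*(-1/3825) + ((0*(-32) + 31)*(-6))*(-1/1465)) - (4234 + 2456))) = 29819 - (3504 - ((-1903/3825 + ((0 + 31)*(-6))*(-1/1465)) - 1*6690)) = 29819 - (3504 - ((-1903/3825 + (31*(-6))*(-1/1465)) - 6690)) = 29819 - (3504 - ((-1903/3825 - 186*(-1/1465)) - 6690)) = 29819 - (3504 - ((-1903/3825 + 186/1465) - 6690)) = 29819 - (3504 - (-415289/1120725 - 6690)) = 29819 - (3504 - 1*(-7498065539/1120725)) = 29819 - (3504 + 7498065539/1120725) = 29819 - 1*11425085939/1120725 = 29819 - 11425085939/1120725 = 21993812836/1120725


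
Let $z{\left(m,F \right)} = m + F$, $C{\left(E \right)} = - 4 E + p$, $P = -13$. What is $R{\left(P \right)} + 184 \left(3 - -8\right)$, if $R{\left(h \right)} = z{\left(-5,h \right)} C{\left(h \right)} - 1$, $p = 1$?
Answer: $1069$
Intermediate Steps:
$C{\left(E \right)} = 1 - 4 E$ ($C{\left(E \right)} = - 4 E + 1 = 1 - 4 E$)
$z{\left(m,F \right)} = F + m$
$R{\left(h \right)} = -1 + \left(1 - 4 h\right) \left(-5 + h\right)$ ($R{\left(h \right)} = \left(h - 5\right) \left(1 - 4 h\right) - 1 = \left(-5 + h\right) \left(1 - 4 h\right) - 1 = \left(1 - 4 h\right) \left(-5 + h\right) - 1 = -1 + \left(1 - 4 h\right) \left(-5 + h\right)$)
$R{\left(P \right)} + 184 \left(3 - -8\right) = \left(-6 - 4 \left(-13\right)^{2} + 21 \left(-13\right)\right) + 184 \left(3 - -8\right) = \left(-6 - 676 - 273\right) + 184 \left(3 + 8\right) = \left(-6 - 676 - 273\right) + 184 \cdot 11 = -955 + 2024 = 1069$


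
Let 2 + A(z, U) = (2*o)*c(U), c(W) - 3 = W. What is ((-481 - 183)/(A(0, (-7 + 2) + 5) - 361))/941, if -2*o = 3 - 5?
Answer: 664/335937 ≈ 0.0019766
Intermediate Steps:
c(W) = 3 + W
o = 1 (o = -(3 - 5)/2 = -½*(-2) = 1)
A(z, U) = 4 + 2*U (A(z, U) = -2 + (2*1)*(3 + U) = -2 + 2*(3 + U) = -2 + (6 + 2*U) = 4 + 2*U)
((-481 - 183)/(A(0, (-7 + 2) + 5) - 361))/941 = ((-481 - 183)/((4 + 2*((-7 + 2) + 5)) - 361))/941 = -664/((4 + 2*(-5 + 5)) - 361)*(1/941) = -664/((4 + 2*0) - 361)*(1/941) = -664/((4 + 0) - 361)*(1/941) = -664/(4 - 361)*(1/941) = -664/(-357)*(1/941) = -664*(-1/357)*(1/941) = (664/357)*(1/941) = 664/335937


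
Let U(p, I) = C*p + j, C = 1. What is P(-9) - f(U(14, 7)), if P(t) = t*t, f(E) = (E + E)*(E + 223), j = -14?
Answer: 81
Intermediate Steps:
U(p, I) = -14 + p (U(p, I) = 1*p - 14 = p - 14 = -14 + p)
f(E) = 2*E*(223 + E) (f(E) = (2*E)*(223 + E) = 2*E*(223 + E))
P(t) = t**2
P(-9) - f(U(14, 7)) = (-9)**2 - 2*(-14 + 14)*(223 + (-14 + 14)) = 81 - 2*0*(223 + 0) = 81 - 2*0*223 = 81 - 1*0 = 81 + 0 = 81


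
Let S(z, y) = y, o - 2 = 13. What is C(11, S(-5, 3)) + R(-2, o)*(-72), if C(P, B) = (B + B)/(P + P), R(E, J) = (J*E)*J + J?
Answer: 344523/11 ≈ 31320.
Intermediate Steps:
o = 15 (o = 2 + 13 = 15)
R(E, J) = J + E*J**2 (R(E, J) = (E*J)*J + J = E*J**2 + J = J + E*J**2)
C(P, B) = B/P (C(P, B) = (2*B)/((2*P)) = (2*B)*(1/(2*P)) = B/P)
C(11, S(-5, 3)) + R(-2, o)*(-72) = 3/11 + (15*(1 - 2*15))*(-72) = 3*(1/11) + (15*(1 - 30))*(-72) = 3/11 + (15*(-29))*(-72) = 3/11 - 435*(-72) = 3/11 + 31320 = 344523/11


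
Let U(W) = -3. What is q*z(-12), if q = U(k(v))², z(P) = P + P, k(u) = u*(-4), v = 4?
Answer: -216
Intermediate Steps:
k(u) = -4*u
z(P) = 2*P
q = 9 (q = (-3)² = 9)
q*z(-12) = 9*(2*(-12)) = 9*(-24) = -216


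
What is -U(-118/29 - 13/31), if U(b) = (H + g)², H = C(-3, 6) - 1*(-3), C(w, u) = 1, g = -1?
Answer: -9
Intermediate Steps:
H = 4 (H = 1 - 1*(-3) = 1 + 3 = 4)
U(b) = 9 (U(b) = (4 - 1)² = 3² = 9)
-U(-118/29 - 13/31) = -1*9 = -9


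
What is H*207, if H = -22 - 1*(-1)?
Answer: -4347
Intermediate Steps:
H = -21 (H = -22 + 1 = -21)
H*207 = -21*207 = -4347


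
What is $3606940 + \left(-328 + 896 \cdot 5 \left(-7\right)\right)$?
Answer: $3575252$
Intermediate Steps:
$3606940 + \left(-328 + 896 \cdot 5 \left(-7\right)\right) = 3606940 + \left(-328 + 896 \left(-35\right)\right) = 3606940 - 31688 = 3575252$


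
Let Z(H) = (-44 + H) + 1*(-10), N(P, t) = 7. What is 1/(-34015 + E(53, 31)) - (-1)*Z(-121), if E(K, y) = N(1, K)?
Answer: -5951401/34008 ≈ -175.00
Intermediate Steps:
Z(H) = -54 + H (Z(H) = (-44 + H) - 10 = -54 + H)
E(K, y) = 7
1/(-34015 + E(53, 31)) - (-1)*Z(-121) = 1/(-34015 + 7) - (-1)*(-54 - 121) = 1/(-34008) - (-1)*(-175) = -1/34008 - 1*175 = -1/34008 - 175 = -5951401/34008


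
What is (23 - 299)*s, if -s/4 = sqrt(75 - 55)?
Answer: 2208*sqrt(5) ≈ 4937.2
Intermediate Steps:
s = -8*sqrt(5) (s = -4*sqrt(75 - 55) = -8*sqrt(5) ≈ -17.889)
(23 - 299)*s = (23 - 299)*(-8*sqrt(5)) = -(-2208)*sqrt(5) = 2208*sqrt(5)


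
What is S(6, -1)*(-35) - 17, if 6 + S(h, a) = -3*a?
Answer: 88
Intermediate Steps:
S(h, a) = -6 - 3*a
S(6, -1)*(-35) - 17 = (-6 - 3*(-1))*(-35) - 17 = (-6 + 3)*(-35) - 17 = -3*(-35) - 17 = 105 - 17 = 88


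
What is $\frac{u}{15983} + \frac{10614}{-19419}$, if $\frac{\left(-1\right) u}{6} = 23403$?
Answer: $- \frac{965473568}{103457959} \approx -9.332$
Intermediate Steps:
$u = -140418$ ($u = \left(-6\right) 23403 = -140418$)
$\frac{u}{15983} + \frac{10614}{-19419} = - \frac{140418}{15983} + \frac{10614}{-19419} = \left(-140418\right) \frac{1}{15983} + 10614 \left(- \frac{1}{19419}\right) = - \frac{140418}{15983} - \frac{3538}{6473} = - \frac{965473568}{103457959}$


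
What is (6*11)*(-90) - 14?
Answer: -5954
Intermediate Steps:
(6*11)*(-90) - 14 = 66*(-90) - 14 = -5940 - 14 = -5954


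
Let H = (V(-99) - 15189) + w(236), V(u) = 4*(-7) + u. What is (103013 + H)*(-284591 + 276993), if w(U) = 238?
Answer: -668130130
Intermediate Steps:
V(u) = -28 + u
H = -15078 (H = ((-28 - 99) - 15189) + 238 = (-127 - 15189) + 238 = -15316 + 238 = -15078)
(103013 + H)*(-284591 + 276993) = (103013 - 15078)*(-284591 + 276993) = 87935*(-7598) = -668130130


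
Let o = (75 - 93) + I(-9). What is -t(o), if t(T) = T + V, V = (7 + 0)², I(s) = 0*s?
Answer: -31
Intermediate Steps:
I(s) = 0
V = 49 (V = 7² = 49)
o = -18 (o = (75 - 93) + 0 = -18 + 0 = -18)
t(T) = 49 + T (t(T) = T + 49 = 49 + T)
-t(o) = -(49 - 18) = -1*31 = -31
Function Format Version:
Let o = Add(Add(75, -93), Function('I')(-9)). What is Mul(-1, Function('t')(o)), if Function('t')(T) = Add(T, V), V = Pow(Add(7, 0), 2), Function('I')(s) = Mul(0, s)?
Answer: -31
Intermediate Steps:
Function('I')(s) = 0
V = 49 (V = Pow(7, 2) = 49)
o = -18 (o = Add(Add(75, -93), 0) = Add(-18, 0) = -18)
Function('t')(T) = Add(49, T) (Function('t')(T) = Add(T, 49) = Add(49, T))
Mul(-1, Function('t')(o)) = Mul(-1, Add(49, -18)) = Mul(-1, 31) = -31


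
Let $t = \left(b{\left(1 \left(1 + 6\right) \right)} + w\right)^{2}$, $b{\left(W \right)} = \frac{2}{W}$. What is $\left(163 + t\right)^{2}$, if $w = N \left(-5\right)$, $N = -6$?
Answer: $\frac{2801690761}{2401} \approx 1.1669 \cdot 10^{6}$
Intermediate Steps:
$w = 30$ ($w = \left(-6\right) \left(-5\right) = 30$)
$t = \frac{44944}{49}$ ($t = \left(\frac{2}{1 \left(1 + 6\right)} + 30\right)^{2} = \left(\frac{2}{1 \cdot 7} + 30\right)^{2} = \left(\frac{2}{7} + 30\right)^{2} = \left(\frac{212}{7}\right)^{2} = \frac{44944}{49} \approx 917.22$)
$\left(163 + t\right)^{2} = \left(163 + \frac{44944}{49}\right)^{2} = \left(\frac{52931}{49}\right)^{2} = \frac{2801690761}{2401}$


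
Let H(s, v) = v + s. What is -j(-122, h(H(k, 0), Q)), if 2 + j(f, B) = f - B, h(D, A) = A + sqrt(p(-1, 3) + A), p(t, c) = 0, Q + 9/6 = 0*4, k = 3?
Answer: 245/2 + I*sqrt(6)/2 ≈ 122.5 + 1.2247*I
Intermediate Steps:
H(s, v) = s + v
Q = -3/2 (Q = -3/2 + 0*4 = -3/2 + 0 = -3/2 ≈ -1.5000)
h(D, A) = A + sqrt(A) (h(D, A) = A + sqrt(0 + A) = A + sqrt(A))
j(f, B) = -2 + f - B (j(f, B) = -2 + (f - B) = -2 + f - B)
-j(-122, h(H(k, 0), Q)) = -(-2 - 122 - (-3/2 + sqrt(-3/2))) = -(-2 - 122 - (-3/2 + I*sqrt(6)/2)) = -(-2 - 122 + (3/2 - I*sqrt(6)/2)) = -(-245/2 - I*sqrt(6)/2) = 245/2 + I*sqrt(6)/2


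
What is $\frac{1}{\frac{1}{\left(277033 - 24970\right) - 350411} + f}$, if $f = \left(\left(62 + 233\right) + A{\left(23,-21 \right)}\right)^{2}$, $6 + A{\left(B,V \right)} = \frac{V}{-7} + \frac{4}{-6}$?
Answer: $\frac{885132}{75125676839} \approx 1.1782 \cdot 10^{-5}$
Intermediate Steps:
$A{\left(B,V \right)} = - \frac{20}{3} - \frac{V}{7}$ ($A{\left(B,V \right)} = -6 + \left(\frac{V}{-7} + \frac{4}{-6}\right) = -6 + \left(V \left(- \frac{1}{7}\right) + 4 \left(- \frac{1}{6}\right)\right) = -6 - \left(\frac{2}{3} + \frac{V}{7}\right) = - \frac{20}{3} - \frac{V}{7}$)
$f = \frac{763876}{9}$ ($f = \left(\left(62 + 233\right) - \frac{11}{3}\right)^{2} = \left(295 + \left(- \frac{20}{3} + 3\right)\right)^{2} = \left(295 - \frac{11}{3}\right)^{2} = \left(\frac{874}{3}\right)^{2} = \frac{763876}{9} \approx 84875.0$)
$\frac{1}{\frac{1}{\left(277033 - 24970\right) - 350411} + f} = \frac{1}{\frac{1}{\left(277033 - 24970\right) - 350411} + \frac{763876}{9}} = \frac{1}{\frac{1}{252063 - 350411} + \frac{763876}{9}} = \frac{1}{\frac{1}{-98348} + \frac{763876}{9}} = \frac{1}{- \frac{1}{98348} + \frac{763876}{9}} = \frac{1}{\frac{75125676839}{885132}} = \frac{885132}{75125676839}$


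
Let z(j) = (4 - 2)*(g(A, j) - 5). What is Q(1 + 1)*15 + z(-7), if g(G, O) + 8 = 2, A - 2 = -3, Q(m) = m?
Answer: 8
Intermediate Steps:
A = -1 (A = 2 - 3 = -1)
g(G, O) = -6 (g(G, O) = -8 + 2 = -6)
z(j) = -22 (z(j) = (4 - 2)*(-6 - 5) = 2*(-11) = -22)
Q(1 + 1)*15 + z(-7) = (1 + 1)*15 - 22 = 2*15 - 22 = 30 - 22 = 8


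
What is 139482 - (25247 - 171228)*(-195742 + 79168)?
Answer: -17017449612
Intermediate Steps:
139482 - (25247 - 171228)*(-195742 + 79168) = 139482 - (-145981)*(-116574) = 139482 - 1*17017589094 = 139482 - 17017589094 = -17017449612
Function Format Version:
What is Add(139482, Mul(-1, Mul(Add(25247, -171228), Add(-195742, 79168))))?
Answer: -17017449612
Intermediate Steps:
Add(139482, Mul(-1, Mul(Add(25247, -171228), Add(-195742, 79168)))) = Add(139482, Mul(-1, Mul(-145981, -116574))) = Add(139482, Mul(-1, 17017589094)) = Add(139482, -17017589094) = -17017449612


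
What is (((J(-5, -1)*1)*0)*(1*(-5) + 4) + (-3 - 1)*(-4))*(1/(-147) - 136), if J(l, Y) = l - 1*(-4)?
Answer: -319888/147 ≈ -2176.1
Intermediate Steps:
J(l, Y) = 4 + l (J(l, Y) = l + 4 = 4 + l)
(((J(-5, -1)*1)*0)*(1*(-5) + 4) + (-3 - 1)*(-4))*(1/(-147) - 136) = ((((4 - 5)*1)*0)*(1*(-5) + 4) + (-3 - 1)*(-4))*(1/(-147) - 136) = ((-1*1*0)*(-5 + 4) - 4*(-4))*(-1/147 - 136) = (-1*0*(-1) + 16)*(-19993/147) = (0*(-1) + 16)*(-19993/147) = (0 + 16)*(-19993/147) = 16*(-19993/147) = -319888/147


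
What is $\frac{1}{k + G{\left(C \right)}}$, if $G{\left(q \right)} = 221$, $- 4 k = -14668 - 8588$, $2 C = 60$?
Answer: $\frac{1}{6035} \approx 0.0001657$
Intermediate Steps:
$C = 30$ ($C = \frac{1}{2} \cdot 60 = 30$)
$k = 5814$ ($k = - \frac{-14668 - 8588}{4} = \left(- \frac{1}{4}\right) \left(-23256\right) = 5814$)
$\frac{1}{k + G{\left(C \right)}} = \frac{1}{5814 + 221} = \frac{1}{6035}$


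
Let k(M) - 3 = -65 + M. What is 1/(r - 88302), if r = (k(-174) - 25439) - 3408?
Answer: -1/117385 ≈ -8.5190e-6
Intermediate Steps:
k(M) = -62 + M (k(M) = 3 + (-65 + M) = -62 + M)
r = -29083 (r = ((-62 - 174) - 25439) - 3408 = (-236 - 25439) - 3408 = -25675 - 3408 = -29083)
1/(r - 88302) = 1/(-29083 - 88302) = 1/(-117385) = -1/117385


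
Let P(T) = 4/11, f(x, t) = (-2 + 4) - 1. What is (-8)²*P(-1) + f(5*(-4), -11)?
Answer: 267/11 ≈ 24.273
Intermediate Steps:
f(x, t) = 1 (f(x, t) = 2 - 1 = 1)
P(T) = 4/11 (P(T) = 4*(1/11) = 4/11)
(-8)²*P(-1) + f(5*(-4), -11) = (-8)²*(4/11) + 1 = 64*(4/11) + 1 = 256/11 + 1 = 267/11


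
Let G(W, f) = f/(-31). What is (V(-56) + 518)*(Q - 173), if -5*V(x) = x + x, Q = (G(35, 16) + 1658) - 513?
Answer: 81373432/155 ≈ 5.2499e+5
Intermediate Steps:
G(W, f) = -f/31 (G(W, f) = f*(-1/31) = -f/31)
Q = 35479/31 (Q = (-1/31*16 + 1658) - 513 = (-16/31 + 1658) - 513 = 51382/31 - 513 = 35479/31 ≈ 1144.5)
V(x) = -2*x/5 (V(x) = -(x + x)/5 = -2*x/5)
(V(-56) + 518)*(Q - 173) = (-2/5*(-56) + 518)*(35479/31 - 173) = (112/5 + 518)*(30116/31) = (2702/5)*(30116/31) = 81373432/155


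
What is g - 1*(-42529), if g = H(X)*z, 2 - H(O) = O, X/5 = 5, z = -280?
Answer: 48969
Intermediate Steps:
X = 25 (X = 5*5 = 25)
H(O) = 2 - O
g = 6440 (g = (2 - 1*25)*(-280) = (2 - 25)*(-280) = -23*(-280) = 6440)
g - 1*(-42529) = 6440 - 1*(-42529) = 6440 + 42529 = 48969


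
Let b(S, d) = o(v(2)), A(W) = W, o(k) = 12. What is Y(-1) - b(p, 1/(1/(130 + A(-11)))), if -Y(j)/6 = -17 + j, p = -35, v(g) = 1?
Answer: 96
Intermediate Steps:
Y(j) = 102 - 6*j (Y(j) = -6*(-17 + j) = 102 - 6*j)
b(S, d) = 12
Y(-1) - b(p, 1/(1/(130 + A(-11)))) = (102 - 6*(-1)) - 1*12 = (102 + 6) - 12 = 108 - 12 = 96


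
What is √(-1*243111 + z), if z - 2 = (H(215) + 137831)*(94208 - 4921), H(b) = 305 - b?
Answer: √12314309218 ≈ 1.1097e+5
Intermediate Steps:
z = 12314552329 (z = 2 + ((305 - 1*215) + 137831)*(94208 - 4921) = 2 + ((305 - 215) + 137831)*89287 = 2 + (90 + 137831)*89287 = 2 + 137921*89287 = 2 + 12314552327 = 12314552329)
√(-1*243111 + z) = √(-1*243111 + 12314552329) = √(-243111 + 12314552329) = √12314309218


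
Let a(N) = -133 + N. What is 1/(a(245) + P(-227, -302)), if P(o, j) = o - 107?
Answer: -1/222 ≈ -0.0045045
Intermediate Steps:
P(o, j) = -107 + o
1/(a(245) + P(-227, -302)) = 1/((-133 + 245) + (-107 - 227)) = 1/(112 - 334) = 1/(-222) = -1/222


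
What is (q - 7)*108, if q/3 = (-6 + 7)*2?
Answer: -108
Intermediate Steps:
q = 6 (q = 3*((-6 + 7)*2) = 3*(1*2) = 3*2 = 6)
(q - 7)*108 = (6 - 7)*108 = -1*108 = -108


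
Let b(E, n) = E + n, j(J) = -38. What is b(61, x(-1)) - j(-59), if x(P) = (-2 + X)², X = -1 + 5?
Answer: 103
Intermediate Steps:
X = 4
x(P) = 4 (x(P) = (-2 + 4)² = 2² = 4)
b(61, x(-1)) - j(-59) = (61 + 4) - 1*(-38) = 65 + 38 = 103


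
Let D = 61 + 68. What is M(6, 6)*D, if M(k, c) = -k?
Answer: -774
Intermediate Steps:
D = 129
M(6, 6)*D = -1*6*129 = -6*129 = -774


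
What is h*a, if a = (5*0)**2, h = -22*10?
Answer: 0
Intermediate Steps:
h = -220
a = 0 (a = 0**2 = 0)
h*a = -220*0 = 0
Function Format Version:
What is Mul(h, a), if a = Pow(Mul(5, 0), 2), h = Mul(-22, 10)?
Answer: 0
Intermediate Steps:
h = -220
a = 0 (a = Pow(0, 2) = 0)
Mul(h, a) = Mul(-220, 0) = 0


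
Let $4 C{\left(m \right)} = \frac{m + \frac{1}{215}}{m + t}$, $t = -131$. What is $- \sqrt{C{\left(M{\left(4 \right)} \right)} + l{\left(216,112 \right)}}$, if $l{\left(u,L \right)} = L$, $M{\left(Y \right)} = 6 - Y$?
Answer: $- \frac{\sqrt{186372735}}{1290} \approx -10.583$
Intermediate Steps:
$C{\left(m \right)} = \frac{\frac{1}{215} + m}{4 \left(-131 + m\right)}$ ($C{\left(m \right)} = \frac{\left(m + \frac{1}{215}\right) \frac{1}{m - 131}}{4} = \frac{\left(m + \frac{1}{215}\right) \frac{1}{-131 + m}}{4} = \frac{\left(\frac{1}{215} + m\right) \frac{1}{-131 + m}}{4} = \frac{\frac{1}{-131 + m} \left(\frac{1}{215} + m\right)}{4} = \frac{\frac{1}{215} + m}{4 \left(-131 + m\right)}$)
$- \sqrt{C{\left(M{\left(4 \right)} \right)} + l{\left(216,112 \right)}} = - \sqrt{\frac{1 + 215 \left(6 - 4\right)}{860 \left(-131 + \left(6 - 4\right)\right)} + 112} = - \sqrt{\frac{1 + 215 \cdot 2}{860 \left(-131 + 2\right)} + 112} = - \sqrt{\frac{1 + 430}{860 \left(-129\right)} + 112} = - \sqrt{\frac{1}{860} \left(- \frac{1}{129}\right) 431 + 112} = - \sqrt{- \frac{431}{110940} + 112} = - \sqrt{\frac{12424849}{110940}} = - \frac{\sqrt{186372735}}{1290}$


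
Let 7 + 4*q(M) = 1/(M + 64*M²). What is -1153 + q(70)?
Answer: -1448841729/1254680 ≈ -1154.8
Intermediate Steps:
q(M) = -7/4 + 1/(4*(M + 64*M²))
-1153 + q(70) = -1153 + (¼)*(1 - 448*70² - 7*70)/(70*(1 + 64*70)) = -1153 + (¼)*(1/70)*(1 - 448*4900 - 490)/(1 + 4480) = -1153 + (¼)*(1/70)*(1 - 2195200 - 490)/4481 = -1153 + (¼)*(1/70)*(1/4481)*(-2195689) = -1153 - 2195689/1254680 = -1448841729/1254680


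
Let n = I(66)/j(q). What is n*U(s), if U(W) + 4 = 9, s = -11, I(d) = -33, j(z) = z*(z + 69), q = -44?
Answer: 3/20 ≈ 0.15000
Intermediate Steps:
j(z) = z*(69 + z)
U(W) = 5 (U(W) = -4 + 9 = 5)
n = 3/100 (n = -33*(-1/(44*(69 - 44))) = -33/((-44*25)) = -33/(-1100) = -33*(-1/1100) = 3/100 ≈ 0.030000)
n*U(s) = (3/100)*5 = 3/20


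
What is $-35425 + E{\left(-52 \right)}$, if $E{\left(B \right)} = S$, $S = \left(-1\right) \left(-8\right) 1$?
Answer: $-35417$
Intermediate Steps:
$S = 8$ ($S = 8 \cdot 1 = 8$)
$E{\left(B \right)} = 8$
$-35425 + E{\left(-52 \right)} = -35425 + 8 = -35417$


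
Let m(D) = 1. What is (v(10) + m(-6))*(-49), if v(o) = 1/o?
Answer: -539/10 ≈ -53.900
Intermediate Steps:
(v(10) + m(-6))*(-49) = (1/10 + 1)*(-49) = (⅒ + 1)*(-49) = (11/10)*(-49) = -539/10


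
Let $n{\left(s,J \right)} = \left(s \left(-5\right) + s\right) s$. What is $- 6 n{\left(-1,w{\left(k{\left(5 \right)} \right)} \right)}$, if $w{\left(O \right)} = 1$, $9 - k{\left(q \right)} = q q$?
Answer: $24$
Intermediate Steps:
$k{\left(q \right)} = 9 - q^{2}$ ($k{\left(q \right)} = 9 - q q = 9 - q^{2}$)
$n{\left(s,J \right)} = - 4 s^{2}$ ($n{\left(s,J \right)} = \left(- 5 s + s\right) s = - 4 s s = - 4 s^{2}$)
$- 6 n{\left(-1,w{\left(k{\left(5 \right)} \right)} \right)} = - 6 \left(- 4 \left(-1\right)^{2}\right) = - 6 \left(\left(-4\right) 1\right) = \left(-6\right) \left(-4\right) = 24$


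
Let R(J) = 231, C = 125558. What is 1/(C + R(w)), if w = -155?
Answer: 1/125789 ≈ 7.9498e-6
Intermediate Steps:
1/(C + R(w)) = 1/(125558 + 231) = 1/125789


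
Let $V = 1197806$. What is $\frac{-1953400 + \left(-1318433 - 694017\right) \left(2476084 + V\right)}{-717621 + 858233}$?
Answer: $- \frac{1848380470975}{35153} \approx -5.2581 \cdot 10^{7}$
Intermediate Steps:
$\frac{-1953400 + \left(-1318433 - 694017\right) \left(2476084 + V\right)}{-717621 + 858233} = \frac{-1953400 + \left(-1318433 - 694017\right) \left(2476084 + 1197806\right)}{-717621 + 858233} = \frac{-1953400 - 7393519930500}{140612} = \left(-1953400 - 7393519930500\right) \frac{1}{140612} = \left(-7393521883900\right) \frac{1}{140612} = - \frac{1848380470975}{35153}$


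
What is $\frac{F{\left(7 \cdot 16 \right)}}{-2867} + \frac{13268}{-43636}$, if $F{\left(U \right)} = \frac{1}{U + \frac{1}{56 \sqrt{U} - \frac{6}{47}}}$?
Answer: $- \frac{92555756114964741187}{304395659360144921241} + \frac{10528 \sqrt{7}}{593684424845667} \approx -0.30406$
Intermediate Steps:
$F{\left(U \right)} = \frac{1}{U + \frac{1}{- \frac{6}{47} + 56 \sqrt{U}}}$ ($F{\left(U \right)} = \frac{1}{U + \frac{1}{56 \sqrt{U} - \frac{6}{47}}} = \frac{1}{U + \frac{1}{- \frac{6}{47} + 56 \sqrt{U}}}$)
$\frac{F{\left(7 \cdot 16 \right)}}{-2867} + \frac{13268}{-43636} = \frac{2 \frac{1}{47 - 6 \cdot 7 \cdot 16 + 2632 \left(7 \cdot 16\right)^{\frac{3}{2}}} \left(-3 + 1316 \sqrt{7 \cdot 16}\right)}{-2867} + \frac{13268}{-43636} = \frac{2 \left(-3 + 1316 \sqrt{112}\right)}{47 - 672 + 2632 \cdot 112^{\frac{3}{2}}} \left(- \frac{1}{2867}\right) + 13268 \left(- \frac{1}{43636}\right) = \frac{2 \left(-3 + 1316 \cdot 4 \sqrt{7}\right)}{47 - 672 + 2632 \cdot 448 \sqrt{7}} \left(- \frac{1}{2867}\right) - \frac{3317}{10909} = \frac{2 \left(-3 + 5264 \sqrt{7}\right)}{47 - 672 + 1179136 \sqrt{7}} \left(- \frac{1}{2867}\right) - \frac{3317}{10909} = \frac{2 \left(-3 + 5264 \sqrt{7}\right)}{-625 + 1179136 \sqrt{7}} \left(- \frac{1}{2867}\right) - \frac{3317}{10909} = - \frac{2 \left(-3 + 5264 \sqrt{7}\right)}{2867 \left(-625 + 1179136 \sqrt{7}\right)} - \frac{3317}{10909} = - \frac{3317}{10909} - \frac{2 \left(-3 + 5264 \sqrt{7}\right)}{2867 \left(-625 + 1179136 \sqrt{7}\right)}$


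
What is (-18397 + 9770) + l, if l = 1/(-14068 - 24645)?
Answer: -333977052/38713 ≈ -8627.0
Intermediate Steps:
l = -1/38713 (l = 1/(-38713) = -1/38713 ≈ -2.5831e-5)
(-18397 + 9770) + l = (-18397 + 9770) - 1/38713 = -8627 - 1/38713 = -333977052/38713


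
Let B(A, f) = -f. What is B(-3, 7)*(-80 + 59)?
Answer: 147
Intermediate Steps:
B(-3, 7)*(-80 + 59) = (-1*7)*(-80 + 59) = -7*(-21) = 147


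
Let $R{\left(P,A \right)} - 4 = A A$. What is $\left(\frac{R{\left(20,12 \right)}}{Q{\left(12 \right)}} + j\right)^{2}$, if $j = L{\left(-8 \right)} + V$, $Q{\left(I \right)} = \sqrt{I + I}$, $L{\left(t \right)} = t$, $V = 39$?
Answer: $\frac{5621}{3} + \frac{2294 \sqrt{6}}{3} \approx 3746.7$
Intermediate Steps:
$Q{\left(I \right)} = \sqrt{2} \sqrt{I}$ ($Q{\left(I \right)} = \sqrt{2 I} = \sqrt{2} \sqrt{I}$)
$R{\left(P,A \right)} = 4 + A^{2}$ ($R{\left(P,A \right)} = 4 + A A = 4 + A^{2}$)
$j = 31$ ($j = -8 + 39 = 31$)
$\left(\frac{R{\left(20,12 \right)}}{Q{\left(12 \right)}} + j\right)^{2} = \left(\frac{4 + 12^{2}}{\sqrt{2} \sqrt{12}} + 31\right)^{2} = \left(\frac{4 + 144}{\sqrt{2} \cdot 2 \sqrt{3}} + 31\right)^{2} = \left(\frac{148}{2 \sqrt{6}} + 31\right)^{2} = \left(148 \frac{\sqrt{6}}{12} + 31\right)^{2} = \left(\frac{37 \sqrt{6}}{3} + 31\right)^{2} = \left(31 + \frac{37 \sqrt{6}}{3}\right)^{2}$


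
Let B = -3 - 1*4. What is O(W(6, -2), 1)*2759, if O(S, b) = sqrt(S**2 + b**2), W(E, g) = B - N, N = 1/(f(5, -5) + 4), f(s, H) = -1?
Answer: 2759*sqrt(493)/3 ≈ 20420.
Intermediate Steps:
B = -7 (B = -3 - 4 = -7)
N = 1/3 (N = 1/(-1 + 4) = 1/3 ≈ 0.33333)
W(E, g) = -22/3 (W(E, g) = -7 - 1*1/3 = -7 - 1/3 = -22/3)
O(W(6, -2), 1)*2759 = sqrt((-22/3)**2 + 1**2)*2759 = sqrt(484/9 + 1)*2759 = sqrt(493/9)*2759 = (sqrt(493)/3)*2759 = 2759*sqrt(493)/3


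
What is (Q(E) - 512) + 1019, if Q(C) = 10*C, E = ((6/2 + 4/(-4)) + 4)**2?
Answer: 867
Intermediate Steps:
E = 36 (E = ((6*(1/2) + 4*(-1/4)) + 4)**2 = ((3 - 1) + 4)**2 = (2 + 4)**2 = 6**2 = 36)
(Q(E) - 512) + 1019 = (10*36 - 512) + 1019 = (360 - 512) + 1019 = -152 + 1019 = 867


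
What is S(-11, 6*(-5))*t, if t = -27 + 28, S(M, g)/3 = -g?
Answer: 90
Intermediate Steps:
S(M, g) = -3*g (S(M, g) = 3*(-g) = -3*g)
t = 1
S(-11, 6*(-5))*t = -18*(-5)*1 = -3*(-30)*1 = 90*1 = 90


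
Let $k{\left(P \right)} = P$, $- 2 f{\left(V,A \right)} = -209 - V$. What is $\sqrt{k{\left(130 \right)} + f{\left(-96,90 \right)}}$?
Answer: $\frac{\sqrt{746}}{2} \approx 13.656$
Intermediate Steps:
$f{\left(V,A \right)} = \frac{209}{2} + \frac{V}{2}$ ($f{\left(V,A \right)} = - \frac{-209 - V}{2} = \frac{209}{2} + \frac{V}{2}$)
$\sqrt{k{\left(130 \right)} + f{\left(-96,90 \right)}} = \sqrt{130 + \left(\frac{209}{2} + \frac{1}{2} \left(-96\right)\right)} = \sqrt{130 + \left(\frac{209}{2} - 48\right)} = \sqrt{130 + \frac{113}{2}} = \sqrt{\frac{373}{2}} = \frac{\sqrt{746}}{2}$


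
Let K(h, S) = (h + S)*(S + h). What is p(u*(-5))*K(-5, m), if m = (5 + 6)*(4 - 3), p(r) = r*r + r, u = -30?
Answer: 815400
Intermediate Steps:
p(r) = r + r**2 (p(r) = r**2 + r = r + r**2)
m = 11 (m = 11*1 = 11)
K(h, S) = (S + h)**2 (K(h, S) = (S + h)*(S + h) = (S + h)**2)
p(u*(-5))*K(-5, m) = ((-30*(-5))*(1 - 30*(-5)))*(11 - 5)**2 = (150*(1 + 150))*6**2 = (150*151)*36 = 22650*36 = 815400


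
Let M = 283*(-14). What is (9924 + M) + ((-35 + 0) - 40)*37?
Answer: 3187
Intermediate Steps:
M = -3962
(9924 + M) + ((-35 + 0) - 40)*37 = (9924 - 3962) + ((-35 + 0) - 40)*37 = 5962 + (-35 - 40)*37 = 5962 - 75*37 = 5962 - 2775 = 3187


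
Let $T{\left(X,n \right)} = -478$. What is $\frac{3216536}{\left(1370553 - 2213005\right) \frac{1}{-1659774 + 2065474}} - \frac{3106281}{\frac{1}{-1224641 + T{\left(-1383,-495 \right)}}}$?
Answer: $\frac{47147111625225371}{12389} \approx 3.8056 \cdot 10^{12}$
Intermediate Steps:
$\frac{3216536}{\left(1370553 - 2213005\right) \frac{1}{-1659774 + 2065474}} - \frac{3106281}{\frac{1}{-1224641 + T{\left(-1383,-495 \right)}}} = \frac{3216536}{\left(1370553 - 2213005\right) \frac{1}{-1659774 + 2065474}} - \frac{3106281}{\frac{1}{-1224641 - 478}} = \frac{3216536}{\left(-842452\right) \frac{1}{405700}} - \frac{3106281}{\frac{1}{-1225119}} = \frac{3216536}{\left(-842452\right) \frac{1}{405700}} - \frac{3106281}{- \frac{1}{1225119}} = \frac{3216536}{- \frac{210613}{101425}} - -3805563872439 = 3216536 \left(- \frac{101425}{210613}\right) + 3805563872439 = - \frac{19190421400}{12389} + 3805563872439 = \frac{47147111625225371}{12389}$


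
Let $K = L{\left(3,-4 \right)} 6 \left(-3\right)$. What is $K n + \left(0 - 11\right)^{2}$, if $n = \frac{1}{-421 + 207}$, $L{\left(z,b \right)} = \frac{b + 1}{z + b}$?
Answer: $\frac{12974}{107} \approx 121.25$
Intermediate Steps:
$L{\left(z,b \right)} = \frac{1 + b}{b + z}$
$n = - \frac{1}{214}$ ($n = \frac{1}{-214} = - \frac{1}{214} \approx -0.0046729$)
$K = -54$ ($K = \frac{1 - 4}{-4 + 3} \cdot 6 \left(-3\right) = \frac{1}{-1} \left(-3\right) 6 \left(-3\right) = \left(-1\right) \left(-3\right) 6 \left(-3\right) = 3 \cdot 6 \left(-3\right) = 18 \left(-3\right) = -54$)
$K n + \left(0 - 11\right)^{2} = \left(-54\right) \left(- \frac{1}{214}\right) + \left(0 - 11\right)^{2} = \frac{27}{107} + \left(-11\right)^{2} = \frac{27}{107} + 121 = \frac{12974}{107}$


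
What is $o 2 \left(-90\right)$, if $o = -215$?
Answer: $38700$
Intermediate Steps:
$o 2 \left(-90\right) = \left(-215\right) 2 \left(-90\right) = \left(-430\right) \left(-90\right) = 38700$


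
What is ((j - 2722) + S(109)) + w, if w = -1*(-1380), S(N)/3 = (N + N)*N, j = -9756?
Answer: 60188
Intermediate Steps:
S(N) = 6*N**2 (S(N) = 3*((N + N)*N) = 3*((2*N)*N) = 3*(2*N**2) = 6*N**2)
w = 1380
((j - 2722) + S(109)) + w = ((-9756 - 2722) + 6*109**2) + 1380 = (-12478 + 6*11881) + 1380 = (-12478 + 71286) + 1380 = 58808 + 1380 = 60188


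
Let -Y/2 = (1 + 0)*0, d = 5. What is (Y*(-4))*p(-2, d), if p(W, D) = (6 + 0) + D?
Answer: 0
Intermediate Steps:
Y = 0 (Y = -2*(1 + 0)*0 = -2*0 = 0)
p(W, D) = 6 + D
(Y*(-4))*p(-2, d) = (0*(-4))*(6 + 5) = 0*11 = 0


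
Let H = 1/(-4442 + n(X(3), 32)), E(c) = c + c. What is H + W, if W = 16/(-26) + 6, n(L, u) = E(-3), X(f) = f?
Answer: 311347/57824 ≈ 5.3844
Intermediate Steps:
E(c) = 2*c
n(L, u) = -6 (n(L, u) = 2*(-3) = -6)
W = 70/13 (W = 16*(-1/26) + 6 = -8/13 + 6 = 70/13 ≈ 5.3846)
H = -1/4448 (H = 1/(-4442 - 6) = 1/(-4448) = -1/4448 ≈ -0.00022482)
H + W = -1/4448 + 70/13 = 311347/57824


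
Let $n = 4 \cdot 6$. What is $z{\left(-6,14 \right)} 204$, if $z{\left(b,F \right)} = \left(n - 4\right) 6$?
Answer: $24480$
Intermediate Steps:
$n = 24$
$z{\left(b,F \right)} = 120$ ($z{\left(b,F \right)} = \left(24 - 4\right) 6 = 20 \cdot 6 = 120$)
$z{\left(-6,14 \right)} 204 = 120 \cdot 204 = 24480$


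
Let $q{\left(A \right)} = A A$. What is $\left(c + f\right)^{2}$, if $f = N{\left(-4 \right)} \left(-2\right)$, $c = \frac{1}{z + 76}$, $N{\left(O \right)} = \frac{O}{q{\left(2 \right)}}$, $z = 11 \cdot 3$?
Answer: $\frac{47961}{11881} \approx 4.0368$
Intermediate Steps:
$q{\left(A \right)} = A^{2}$
$z = 33$
$N{\left(O \right)} = \frac{O}{4}$ ($N{\left(O \right)} = \frac{O}{2^{2}} = \frac{O}{4}$)
$c = \frac{1}{109}$ ($c = \frac{1}{33 + 76} = \frac{1}{109} \approx 0.0091743$)
$f = 2$ ($f = \frac{1}{4} \left(-4\right) \left(-2\right) = \left(-1\right) \left(-2\right) = 2$)
$\left(c + f\right)^{2} = \left(\frac{1}{109} + 2\right)^{2} = \left(\frac{219}{109}\right)^{2} = \frac{47961}{11881}$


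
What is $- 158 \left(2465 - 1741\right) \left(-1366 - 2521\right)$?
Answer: $444641704$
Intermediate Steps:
$- 158 \left(2465 - 1741\right) \left(-1366 - 2521\right) = - 158 \cdot 724 \left(-3887\right) = \left(-158\right) \left(-2814188\right) = 444641704$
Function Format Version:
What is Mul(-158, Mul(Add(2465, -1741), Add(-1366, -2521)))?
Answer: 444641704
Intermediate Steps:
Mul(-158, Mul(Add(2465, -1741), Add(-1366, -2521))) = Mul(-158, Mul(724, -3887)) = Mul(-158, -2814188) = 444641704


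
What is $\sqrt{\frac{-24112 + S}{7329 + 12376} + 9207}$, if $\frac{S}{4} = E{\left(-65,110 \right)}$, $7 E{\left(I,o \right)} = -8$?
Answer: $\frac{\sqrt{3574483422135}}{19705} \approx 95.947$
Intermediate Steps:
$E{\left(I,o \right)} = - \frac{8}{7}$ ($E{\left(I,o \right)} = \frac{1}{7} \left(-8\right) = - \frac{8}{7}$)
$S = - \frac{32}{7}$ ($S = 4 \left(- \frac{8}{7}\right) = - \frac{32}{7} \approx -4.5714$)
$\sqrt{\frac{-24112 + S}{7329 + 12376} + 9207} = \sqrt{\frac{-24112 - \frac{32}{7}}{7329 + 12376} + 9207} = \sqrt{- \frac{168816}{7 \cdot 19705} + 9207} = \sqrt{\left(- \frac{168816}{7}\right) \frac{1}{19705} + 9207} = \sqrt{- \frac{168816}{137935} + 9207} = \sqrt{\frac{1269798729}{137935}} = \frac{\sqrt{3574483422135}}{19705}$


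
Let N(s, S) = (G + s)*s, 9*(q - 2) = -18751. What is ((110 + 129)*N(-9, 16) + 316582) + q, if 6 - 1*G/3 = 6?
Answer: 3004736/9 ≈ 3.3386e+5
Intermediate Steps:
G = 0 (G = 18 - 3*6 = 18 - 18 = 0)
q = -18733/9 (q = 2 + (⅑)*(-18751) = 2 - 18751/9 = -18733/9 ≈ -2081.4)
N(s, S) = s² (N(s, S) = (0 + s)*s = s*s = s²)
((110 + 129)*N(-9, 16) + 316582) + q = ((110 + 129)*(-9)² + 316582) - 18733/9 = (239*81 + 316582) - 18733/9 = (19359 + 316582) - 18733/9 = 335941 - 18733/9 = 3004736/9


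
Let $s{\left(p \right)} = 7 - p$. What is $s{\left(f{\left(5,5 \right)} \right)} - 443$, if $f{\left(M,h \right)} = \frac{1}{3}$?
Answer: $- \frac{1309}{3} \approx -436.33$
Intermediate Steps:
$f{\left(M,h \right)} = \frac{1}{3}$
$s{\left(f{\left(5,5 \right)} \right)} - 443 = \left(7 - \frac{1}{3}\right) - 443 = \frac{20}{3} - 443 = - \frac{1309}{3}$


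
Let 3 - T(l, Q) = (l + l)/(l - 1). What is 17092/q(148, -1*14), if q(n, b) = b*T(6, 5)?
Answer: -42730/21 ≈ -2034.8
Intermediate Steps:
T(l, Q) = 3 - 2*l/(-1 + l) (T(l, Q) = 3 - (l + l)/(l - 1) = 3 - 2*l/(-1 + l))
q(n, b) = 3*b/5 (q(n, b) = b*((-3 + 6)/(-1 + 6)) = b*(3/5) = b*((⅕)*3) = b*(⅗) = 3*b/5)
17092/q(148, -1*14) = 17092/((3*(-1*14)/5)) = 17092/(((⅗)*(-14))) = 17092/(-42/5) = 17092*(-5/42) = -42730/21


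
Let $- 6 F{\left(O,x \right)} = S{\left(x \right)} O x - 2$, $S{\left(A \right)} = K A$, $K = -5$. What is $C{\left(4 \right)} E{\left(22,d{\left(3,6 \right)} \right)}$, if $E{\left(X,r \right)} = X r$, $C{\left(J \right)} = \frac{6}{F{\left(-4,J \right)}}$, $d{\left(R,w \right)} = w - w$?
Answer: $0$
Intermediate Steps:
$S{\left(A \right)} = - 5 A$
$F{\left(O,x \right)} = \frac{1}{3} + \frac{5 O x^{2}}{6}$ ($F{\left(O,x \right)} = - \frac{- 5 x O x - 2}{6} = - \frac{- 5 O x x - 2}{6} = - \frac{- 5 O x^{2} - 2}{6} = - \frac{-2 - 5 O x^{2}}{6} = \frac{1}{3} + \frac{5 O x^{2}}{6}$)
$d{\left(R,w \right)} = 0$
$C{\left(J \right)} = \frac{6}{\frac{1}{3} - \frac{10 J^{2}}{3}}$ ($C{\left(J \right)} = \frac{6}{\frac{1}{3} + \frac{5}{6} \left(-4\right) J^{2}} = \frac{6}{\frac{1}{3} - \frac{10 J^{2}}{3}}$)
$C{\left(4 \right)} E{\left(22,d{\left(3,6 \right)} \right)} = \frac{18}{1 - 10 \cdot 4^{2}} \cdot 22 \cdot 0 = \frac{18}{1 - 160} \cdot 0 = \frac{18}{-159} \cdot 0 = 18 \left(- \frac{1}{159}\right) 0 = \left(- \frac{6}{53}\right) 0 = 0$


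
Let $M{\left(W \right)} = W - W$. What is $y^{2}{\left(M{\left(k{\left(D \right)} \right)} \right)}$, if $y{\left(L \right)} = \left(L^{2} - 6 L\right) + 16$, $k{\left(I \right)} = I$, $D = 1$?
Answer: $256$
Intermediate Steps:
$M{\left(W \right)} = 0$
$y{\left(L \right)} = 16 + L^{2} - 6 L$
$y^{2}{\left(M{\left(k{\left(D \right)} \right)} \right)} = \left(16 + 0^{2} - 0\right)^{2} = \left(16 + 0 + 0\right)^{2} = 16^{2} = 256$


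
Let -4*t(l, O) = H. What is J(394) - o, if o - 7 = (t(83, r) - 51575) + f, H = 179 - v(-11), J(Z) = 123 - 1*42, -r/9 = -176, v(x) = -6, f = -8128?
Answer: 239293/4 ≈ 59823.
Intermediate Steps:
r = 1584 (r = -9*(-176) = 1584)
J(Z) = 81 (J(Z) = 123 - 42 = 81)
H = 185 (H = 179 - 1*(-6) = 179 + 6 = 185)
t(l, O) = -185/4 (t(l, O) = -¼*185 = -185/4)
o = -238969/4 (o = 7 + ((-185/4 - 51575) - 8128) = 7 + (-206485/4 - 8128) = 7 - 238997/4 = -238969/4 ≈ -59742.)
J(394) - o = 81 - 1*(-238969/4) = 81 + 238969/4 = 239293/4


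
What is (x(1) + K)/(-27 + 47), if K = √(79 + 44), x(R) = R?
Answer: 1/20 + √123/20 ≈ 0.60453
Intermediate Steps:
K = √123 ≈ 11.091
(x(1) + K)/(-27 + 47) = (1 + √123)/(-27 + 47) = (1 + √123)/20 = (1 + √123)*(1/20) = 1/20 + √123/20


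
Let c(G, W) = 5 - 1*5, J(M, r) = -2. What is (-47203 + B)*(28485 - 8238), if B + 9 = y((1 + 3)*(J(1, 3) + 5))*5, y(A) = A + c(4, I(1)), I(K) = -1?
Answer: -954686544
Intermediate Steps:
c(G, W) = 0 (c(G, W) = 5 - 5 = 0)
y(A) = A (y(A) = A + 0 = A)
B = 51 (B = -9 + ((1 + 3)*(-2 + 5))*5 = -9 + (4*3)*5 = -9 + 12*5 = -9 + 60 = 51)
(-47203 + B)*(28485 - 8238) = (-47203 + 51)*(28485 - 8238) = -47152*20247 = -954686544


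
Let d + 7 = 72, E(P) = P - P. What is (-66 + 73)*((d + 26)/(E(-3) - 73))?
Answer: -637/73 ≈ -8.7260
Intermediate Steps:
E(P) = 0
d = 65 (d = -7 + 72 = 65)
(-66 + 73)*((d + 26)/(E(-3) - 73)) = (-66 + 73)*((65 + 26)/(0 - 73)) = 7*(91/(-73)) = 7*(91*(-1/73)) = 7*(-91/73) = -637/73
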